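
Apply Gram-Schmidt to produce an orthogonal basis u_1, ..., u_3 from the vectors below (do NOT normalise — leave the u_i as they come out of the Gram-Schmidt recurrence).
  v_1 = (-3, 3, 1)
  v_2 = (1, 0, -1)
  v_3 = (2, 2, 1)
Orthogonal basis:
  u_1 = (-3, 3, 1)
  u_2 = (7/19, 12/19, -15/19)
  u_3 = (39/22, 13/11, 39/22)

Apply the Gram-Schmidt recurrence
  u_1 = v_1
  u_i = v_i − Σ_{j<i} ((v_i · u_j) / (u_j · u_j)) · u_j.

Step by step this gives:
  u_1 = (-3, 3, 1)
  u_2 = (7/19, 12/19, -15/19)
  u_3 = (39/22, 13/11, 39/22)

Orthogonality check:
  u_2 · u_1 = 0 (should be 0)
  u_3 · u_1 = 0 (should be 0)
  u_3 · u_2 = 0 (should be 0)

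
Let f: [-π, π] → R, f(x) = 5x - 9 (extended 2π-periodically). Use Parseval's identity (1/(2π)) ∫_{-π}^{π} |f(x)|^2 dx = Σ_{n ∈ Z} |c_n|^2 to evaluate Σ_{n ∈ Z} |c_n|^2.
Σ |c_n|^2 = 25π^2/3 + 81

Expand and integrate term by term over [-π, π]:
  ∫ (5x)^2 dx = 25·(2π^3/3); ∫ 2·5·(-9)·x dx = 0 (odd integrand); ∫ (-9)^2 dx = 81·2π.
So (1/(2π)) ∫_{-π}^{π} (5x - 9)^2 dx = 25π^2/3 + 81 = 25π^2/3 + 81.
Parseval ⇒ Σ |c_n|^2 = 25π^2/3 + 81.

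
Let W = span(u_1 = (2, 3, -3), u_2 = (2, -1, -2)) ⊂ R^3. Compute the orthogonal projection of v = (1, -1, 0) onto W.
proj_W(v) = (86/149, -163/149, -56/149)

Set up U = [u_1 | ... | u_2] ∈ R^(3×2). The projector onto W = col(U) is P = U (U^T U)^(-1) U^T.
Compute U^T U =
  [22, 7]
  [7, 9],
and U^T v = (-1, 3).
Solve U^T U · c = U^T v for the coefficients: c = (-30/149, 73/149). The projection is proj_W(v) = U c.
Check: (v - proj_W(v)) · u_1 = 0  (should be 0).
Check: (v - proj_W(v)) · u_2 = 0  (should be 0).
Result: proj_W(v) = (86/149, -163/149, -56/149).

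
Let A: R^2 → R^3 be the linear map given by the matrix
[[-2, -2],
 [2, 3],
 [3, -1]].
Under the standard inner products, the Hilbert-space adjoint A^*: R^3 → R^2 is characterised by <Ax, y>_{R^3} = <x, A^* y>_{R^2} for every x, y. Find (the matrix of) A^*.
A^* = A^T =
[[-2, 2, 3],
 [-2, 3, -1]]

For real matrices with standard dot products, the defining identity <Ax, y> = <x, A^* y> gives (Ax)^T y = x^T (A^*) y, i.e. x^T A^T y = x^T (A^*) y. Since this holds for all x, y, we must have A^* = A^T. Therefore
A^* =
[[-2, 2, 3],
 [-2, 3, -1]].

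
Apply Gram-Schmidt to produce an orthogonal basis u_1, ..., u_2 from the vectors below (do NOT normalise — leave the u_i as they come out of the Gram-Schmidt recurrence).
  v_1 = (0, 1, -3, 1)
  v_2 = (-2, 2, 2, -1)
Orthogonal basis:
  u_1 = (0, 1, -3, 1)
  u_2 = (-2, 27/11, 7/11, -6/11)

Apply the Gram-Schmidt recurrence
  u_1 = v_1
  u_i = v_i − Σ_{j<i} ((v_i · u_j) / (u_j · u_j)) · u_j.

Step by step this gives:
  u_1 = (0, 1, -3, 1)
  u_2 = (-2, 27/11, 7/11, -6/11)

Orthogonality check:
  u_2 · u_1 = 0 (should be 0)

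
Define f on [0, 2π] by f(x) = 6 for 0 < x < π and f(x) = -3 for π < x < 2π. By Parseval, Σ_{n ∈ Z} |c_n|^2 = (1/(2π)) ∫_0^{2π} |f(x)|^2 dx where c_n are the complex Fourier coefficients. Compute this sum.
Σ |c_n|^2 = 45/2

Parseval equates the L^2 energy of f (normalised by 1/(2π)) with the ℓ^2 sum of its Fourier coefficients: (1/(2π)) ∫_0^{2π} |f|^2 = Σ |c_n|^2.
Compute the left side: (1/(2π)) [∫_0^π 6^2 dx + ∫_π^{2π} (-3)^2 dx] = (1/(2π)) · (36π + 9π) = (36 + 9)/2 = 45/2.
So Σ_{n ∈ Z} |c_n|^2 = 45/2.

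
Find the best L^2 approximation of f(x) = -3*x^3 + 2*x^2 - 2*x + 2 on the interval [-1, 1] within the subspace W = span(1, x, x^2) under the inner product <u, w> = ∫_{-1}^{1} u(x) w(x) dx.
g(x) = 2*x^2 - 19*x/5 + 2

The best approximation g ∈ W is the orthogonal projection of f onto W. Writing g = a_0 + a_1 x + a_2 x^2, the coefficients solve the normal equations G · a = b where
  G_{ij} = <φ_i, φ_j> and b_i = <f, φ_i>, with φ_0 = 1, φ_1 = x, φ_2 = x^2.
G =
  [2, 0, 2/3]
  [0, 2/3, 0]
  [2/3, 0, 2/5],
b = (16/3, -38/15, 32/15).
Solving gives a_0 = 2, a_1 = -19/5, a_2 = 2, so
  g(x) = 2*x^2 - 19*x/5 + 2.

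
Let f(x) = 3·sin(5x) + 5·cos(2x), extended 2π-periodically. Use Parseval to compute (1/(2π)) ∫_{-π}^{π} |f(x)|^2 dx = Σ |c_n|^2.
Σ |c_n|^2 = 17

Expand |f|^2 and use orthogonality of {sin(nx), cos(mx)} on [-π, π]:
  ∫_{-π}^{π} sin(nx)^2 dx = π, ∫ cos(mx)^2 dx = π, and cross terms integrate to 0.
So ∫_{-π}^{π} f(x)^2 dx = 3^2 · π + 5^2 · π = (9 + 25)π.
Divide by 2π: (9 + 25)/2 = 17.
By Parseval, this equals Σ |c_n|^2.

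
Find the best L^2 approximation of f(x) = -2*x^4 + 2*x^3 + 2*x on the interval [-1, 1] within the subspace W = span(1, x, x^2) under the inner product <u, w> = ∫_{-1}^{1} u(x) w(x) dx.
g(x) = -12*x^2/7 + 16*x/5 + 6/35

The best approximation g ∈ W is the orthogonal projection of f onto W. Writing g = a_0 + a_1 x + a_2 x^2, the coefficients solve the normal equations G · a = b where
  G_{ij} = <φ_i, φ_j> and b_i = <f, φ_i>, with φ_0 = 1, φ_1 = x, φ_2 = x^2.
G =
  [2, 0, 2/3]
  [0, 2/3, 0]
  [2/3, 0, 2/5],
b = (-4/5, 32/15, -4/7).
Solving gives a_0 = 6/35, a_1 = 16/5, a_2 = -12/7, so
  g(x) = -12*x^2/7 + 16*x/5 + 6/35.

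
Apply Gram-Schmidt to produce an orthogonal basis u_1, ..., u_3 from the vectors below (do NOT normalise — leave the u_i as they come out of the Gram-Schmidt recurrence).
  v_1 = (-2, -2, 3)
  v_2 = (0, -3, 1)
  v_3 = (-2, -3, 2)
Orthogonal basis:
  u_1 = (-2, -2, 3)
  u_2 = (18/17, -33/17, -10/17)
  u_3 = (-56/89, -16/89, -48/89)

Apply the Gram-Schmidt recurrence
  u_1 = v_1
  u_i = v_i − Σ_{j<i} ((v_i · u_j) / (u_j · u_j)) · u_j.

Step by step this gives:
  u_1 = (-2, -2, 3)
  u_2 = (18/17, -33/17, -10/17)
  u_3 = (-56/89, -16/89, -48/89)

Orthogonality check:
  u_2 · u_1 = 0 (should be 0)
  u_3 · u_1 = 0 (should be 0)
  u_3 · u_2 = 0 (should be 0)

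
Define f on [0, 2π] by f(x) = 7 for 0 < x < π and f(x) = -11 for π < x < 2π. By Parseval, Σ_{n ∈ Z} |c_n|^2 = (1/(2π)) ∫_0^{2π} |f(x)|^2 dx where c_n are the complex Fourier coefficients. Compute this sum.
Σ |c_n|^2 = 85

Parseval equates the L^2 energy of f (normalised by 1/(2π)) with the ℓ^2 sum of its Fourier coefficients: (1/(2π)) ∫_0^{2π} |f|^2 = Σ |c_n|^2.
Compute the left side: (1/(2π)) [∫_0^π 7^2 dx + ∫_π^{2π} (-11)^2 dx] = (1/(2π)) · (49π + 121π) = (49 + 121)/2 = 85.
So Σ_{n ∈ Z} |c_n|^2 = 85.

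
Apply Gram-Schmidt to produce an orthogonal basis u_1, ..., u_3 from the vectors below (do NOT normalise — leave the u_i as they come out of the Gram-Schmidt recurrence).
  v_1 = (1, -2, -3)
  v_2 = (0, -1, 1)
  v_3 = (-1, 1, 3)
Orthogonal basis:
  u_1 = (1, -2, -3)
  u_2 = (1/14, -8/7, 11/14)
  u_3 = (-5/27, -1/27, -1/27)

Apply the Gram-Schmidt recurrence
  u_1 = v_1
  u_i = v_i − Σ_{j<i} ((v_i · u_j) / (u_j · u_j)) · u_j.

Step by step this gives:
  u_1 = (1, -2, -3)
  u_2 = (1/14, -8/7, 11/14)
  u_3 = (-5/27, -1/27, -1/27)

Orthogonality check:
  u_2 · u_1 = 0 (should be 0)
  u_3 · u_1 = 0 (should be 0)
  u_3 · u_2 = 0 (should be 0)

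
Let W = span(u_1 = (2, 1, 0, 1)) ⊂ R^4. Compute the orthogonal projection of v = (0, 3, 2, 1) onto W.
proj_W(v) = (4/3, 2/3, 0, 2/3)

Set up U = [u_1 | ... | u_1] ∈ R^(4×1). The projector onto W = col(U) is P = U (U^T U)^(-1) U^T.
Compute U^T U =
  [6],
and U^T v = (4).
Solve U^T U · c = U^T v for the coefficients: c = (2/3). The projection is proj_W(v) = U c.
Check: (v - proj_W(v)) · u_1 = 0  (should be 0).
Result: proj_W(v) = (4/3, 2/3, 0, 2/3).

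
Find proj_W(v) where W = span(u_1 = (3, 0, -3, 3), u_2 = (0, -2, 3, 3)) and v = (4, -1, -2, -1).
proj_W(v) = (5/3, 7/11, -173/66, 47/66)

Set up U = [u_1 | ... | u_2] ∈ R^(4×2). The projector onto W = col(U) is P = U (U^T U)^(-1) U^T.
Compute U^T U =
  [27, 0]
  [0, 22],
and U^T v = (15, -7).
Solve U^T U · c = U^T v for the coefficients: c = (5/9, -7/22). The projection is proj_W(v) = U c.
Check: (v - proj_W(v)) · u_1 = 0  (should be 0).
Check: (v - proj_W(v)) · u_2 = 0  (should be 0).
Result: proj_W(v) = (5/3, 7/11, -173/66, 47/66).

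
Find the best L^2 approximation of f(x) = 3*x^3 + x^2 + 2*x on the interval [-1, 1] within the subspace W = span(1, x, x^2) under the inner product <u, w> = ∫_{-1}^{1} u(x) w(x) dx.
g(x) = x^2 + 19*x/5

The best approximation g ∈ W is the orthogonal projection of f onto W. Writing g = a_0 + a_1 x + a_2 x^2, the coefficients solve the normal equations G · a = b where
  G_{ij} = <φ_i, φ_j> and b_i = <f, φ_i>, with φ_0 = 1, φ_1 = x, φ_2 = x^2.
G =
  [2, 0, 2/3]
  [0, 2/3, 0]
  [2/3, 0, 2/5],
b = (2/3, 38/15, 2/5).
Solving gives a_0 = 0, a_1 = 19/5, a_2 = 1, so
  g(x) = x^2 + 19*x/5.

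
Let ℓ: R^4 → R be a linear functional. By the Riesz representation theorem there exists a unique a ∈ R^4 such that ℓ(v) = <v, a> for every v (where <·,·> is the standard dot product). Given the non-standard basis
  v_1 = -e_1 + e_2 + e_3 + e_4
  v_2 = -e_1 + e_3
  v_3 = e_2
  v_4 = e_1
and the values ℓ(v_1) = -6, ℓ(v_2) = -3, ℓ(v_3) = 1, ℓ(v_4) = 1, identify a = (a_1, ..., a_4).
a = (1, 1, -2, -4)

Write a = (a_1, ..., a_4) in the standard basis. For each basis vector v_i, ℓ(v_i) = <v_i, a> is a linear equation in the a_j's. Collect the n equations into a matrix system V a = ℓ, where row i of V is v_i (expressed in the standard basis). Since V is invertible (lower-triangular with 1s on the diagonal, up to permutation), solve by back-substitution:
  V =
[[-1, 1, 1, 1],
 [-1, 0, 1, 0],
 [0, 1, 0, 0],
 [1, 0, 0, 0]]
  V a = (-6, -3, 1, 1)
Solving gives a = (1, 1, -2, -4).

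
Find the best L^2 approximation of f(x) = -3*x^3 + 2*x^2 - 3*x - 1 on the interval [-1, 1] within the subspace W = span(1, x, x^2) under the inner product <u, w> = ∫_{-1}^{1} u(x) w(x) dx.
g(x) = 2*x^2 - 24*x/5 - 1

The best approximation g ∈ W is the orthogonal projection of f onto W. Writing g = a_0 + a_1 x + a_2 x^2, the coefficients solve the normal equations G · a = b where
  G_{ij} = <φ_i, φ_j> and b_i = <f, φ_i>, with φ_0 = 1, φ_1 = x, φ_2 = x^2.
G =
  [2, 0, 2/3]
  [0, 2/3, 0]
  [2/3, 0, 2/5],
b = (-2/3, -16/5, 2/15).
Solving gives a_0 = -1, a_1 = -24/5, a_2 = 2, so
  g(x) = 2*x^2 - 24*x/5 - 1.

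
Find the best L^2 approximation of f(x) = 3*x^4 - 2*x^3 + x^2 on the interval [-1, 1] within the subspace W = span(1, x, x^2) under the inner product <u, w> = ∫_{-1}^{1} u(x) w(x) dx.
g(x) = 25*x^2/7 - 6*x/5 - 9/35

The best approximation g ∈ W is the orthogonal projection of f onto W. Writing g = a_0 + a_1 x + a_2 x^2, the coefficients solve the normal equations G · a = b where
  G_{ij} = <φ_i, φ_j> and b_i = <f, φ_i>, with φ_0 = 1, φ_1 = x, φ_2 = x^2.
G =
  [2, 0, 2/3]
  [0, 2/3, 0]
  [2/3, 0, 2/5],
b = (28/15, -4/5, 44/35).
Solving gives a_0 = -9/35, a_1 = -6/5, a_2 = 25/7, so
  g(x) = 25*x^2/7 - 6*x/5 - 9/35.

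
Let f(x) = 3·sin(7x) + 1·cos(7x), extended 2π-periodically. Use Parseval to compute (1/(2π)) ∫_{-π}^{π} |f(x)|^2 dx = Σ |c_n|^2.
Σ |c_n|^2 = 5

Expand |f|^2 and use orthogonality of {sin(nx), cos(mx)} on [-π, π]:
  ∫_{-π}^{π} sin(nx)^2 dx = π, ∫ cos(mx)^2 dx = π, and cross terms integrate to 0.
So ∫_{-π}^{π} f(x)^2 dx = 3^2 · π + 1^2 · π = (9 + 1)π.
Divide by 2π: (9 + 1)/2 = 5.
By Parseval, this equals Σ |c_n|^2.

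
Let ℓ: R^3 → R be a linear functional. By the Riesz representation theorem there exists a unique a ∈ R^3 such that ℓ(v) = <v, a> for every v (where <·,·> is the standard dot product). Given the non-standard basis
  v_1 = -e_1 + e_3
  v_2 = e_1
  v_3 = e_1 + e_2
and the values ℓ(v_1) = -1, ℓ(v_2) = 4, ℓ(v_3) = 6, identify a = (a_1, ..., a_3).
a = (4, 2, 3)

Write a = (a_1, ..., a_3) in the standard basis. For each basis vector v_i, ℓ(v_i) = <v_i, a> is a linear equation in the a_j's. Collect the n equations into a matrix system V a = ℓ, where row i of V is v_i (expressed in the standard basis). Since V is invertible (lower-triangular with 1s on the diagonal, up to permutation), solve by back-substitution:
  V =
[[-1, 0, 1],
 [1, 0, 0],
 [1, 1, 0]]
  V a = (-1, 4, 6)
Solving gives a = (4, 2, 3).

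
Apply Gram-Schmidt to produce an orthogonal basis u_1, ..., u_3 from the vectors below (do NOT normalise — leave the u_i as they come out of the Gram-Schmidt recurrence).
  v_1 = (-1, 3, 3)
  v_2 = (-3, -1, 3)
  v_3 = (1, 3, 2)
Orthogonal basis:
  u_1 = (-1, 3, 3)
  u_2 = (-48/19, -46/19, 30/19)
  u_3 = (3/5, -3/10, 1/2)

Apply the Gram-Schmidt recurrence
  u_1 = v_1
  u_i = v_i − Σ_{j<i} ((v_i · u_j) / (u_j · u_j)) · u_j.

Step by step this gives:
  u_1 = (-1, 3, 3)
  u_2 = (-48/19, -46/19, 30/19)
  u_3 = (3/5, -3/10, 1/2)

Orthogonality check:
  u_2 · u_1 = 0 (should be 0)
  u_3 · u_1 = 0 (should be 0)
  u_3 · u_2 = 0 (should be 0)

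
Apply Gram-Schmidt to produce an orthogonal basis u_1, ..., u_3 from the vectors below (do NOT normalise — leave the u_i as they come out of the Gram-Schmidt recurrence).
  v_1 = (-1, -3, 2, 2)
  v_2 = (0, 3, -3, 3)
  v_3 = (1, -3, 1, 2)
Orthogonal basis:
  u_1 = (-1, -3, 2, 2)
  u_2 = (-1/2, 3/2, -2, 4)
  u_3 = (9/5, -11/15, -7/15, 4/15)

Apply the Gram-Schmidt recurrence
  u_1 = v_1
  u_i = v_i − Σ_{j<i} ((v_i · u_j) / (u_j · u_j)) · u_j.

Step by step this gives:
  u_1 = (-1, -3, 2, 2)
  u_2 = (-1/2, 3/2, -2, 4)
  u_3 = (9/5, -11/15, -7/15, 4/15)

Orthogonality check:
  u_2 · u_1 = 0 (should be 0)
  u_3 · u_1 = 0 (should be 0)
  u_3 · u_2 = 0 (should be 0)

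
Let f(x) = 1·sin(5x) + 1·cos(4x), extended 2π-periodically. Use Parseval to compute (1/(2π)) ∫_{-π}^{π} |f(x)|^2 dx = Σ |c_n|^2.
Σ |c_n|^2 = 1

Expand |f|^2 and use orthogonality of {sin(nx), cos(mx)} on [-π, π]:
  ∫_{-π}^{π} sin(nx)^2 dx = π, ∫ cos(mx)^2 dx = π, and cross terms integrate to 0.
So ∫_{-π}^{π} f(x)^2 dx = 1^2 · π + 1^2 · π = (1 + 1)π.
Divide by 2π: (1 + 1)/2 = 1.
By Parseval, this equals Σ |c_n|^2.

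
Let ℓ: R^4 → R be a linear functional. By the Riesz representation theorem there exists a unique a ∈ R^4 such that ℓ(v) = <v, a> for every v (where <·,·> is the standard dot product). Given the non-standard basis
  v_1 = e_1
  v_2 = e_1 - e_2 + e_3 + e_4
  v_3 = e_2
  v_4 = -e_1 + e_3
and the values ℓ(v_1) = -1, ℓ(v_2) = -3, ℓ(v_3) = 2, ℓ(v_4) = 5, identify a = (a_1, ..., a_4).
a = (-1, 2, 4, -4)

Write a = (a_1, ..., a_4) in the standard basis. For each basis vector v_i, ℓ(v_i) = <v_i, a> is a linear equation in the a_j's. Collect the n equations into a matrix system V a = ℓ, where row i of V is v_i (expressed in the standard basis). Since V is invertible (lower-triangular with 1s on the diagonal, up to permutation), solve by back-substitution:
  V =
[[1, 0, 0, 0],
 [1, -1, 1, 1],
 [0, 1, 0, 0],
 [-1, 0, 1, 0]]
  V a = (-1, -3, 2, 5)
Solving gives a = (-1, 2, 4, -4).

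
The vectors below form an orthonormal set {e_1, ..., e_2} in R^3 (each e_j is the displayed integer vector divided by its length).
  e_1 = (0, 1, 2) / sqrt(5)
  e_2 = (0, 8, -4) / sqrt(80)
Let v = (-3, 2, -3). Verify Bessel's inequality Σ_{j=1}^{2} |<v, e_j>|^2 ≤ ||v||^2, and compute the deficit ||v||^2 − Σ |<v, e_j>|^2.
Σ |<v, e_j>|^2 = 13; ||v||^2 = 22; deficit = 9

Write each e_j = u_j / sqrt(<u_j, u_j>) where u_j is the displayed integer vector. Then <v, e_j> = <v, u_j> / sqrt(<u_j, u_j>), so |<v, e_j>|^2 = <v, u_j>^2 / <u_j, u_j>.
Coefficients: <v, e_1> = -4/sqrt(5), <v, e_2> = 28/sqrt(80).
Square and sum: Σ |<v, e_j>|^2 = 13.
Compute ||v||^2 = v·v = 22.
Deficit = 22 − 13 = 9 ≥ 0, confirming Bessel's inequality. (The deficit equals ||v − Σ <v,e_j> e_j||^2, the squared distance from v to span{e_j}.)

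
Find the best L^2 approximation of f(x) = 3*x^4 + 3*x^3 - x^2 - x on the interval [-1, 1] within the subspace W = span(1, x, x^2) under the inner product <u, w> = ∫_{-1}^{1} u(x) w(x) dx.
g(x) = 11*x^2/7 + 4*x/5 - 9/35

The best approximation g ∈ W is the orthogonal projection of f onto W. Writing g = a_0 + a_1 x + a_2 x^2, the coefficients solve the normal equations G · a = b where
  G_{ij} = <φ_i, φ_j> and b_i = <f, φ_i>, with φ_0 = 1, φ_1 = x, φ_2 = x^2.
G =
  [2, 0, 2/3]
  [0, 2/3, 0]
  [2/3, 0, 2/5],
b = (8/15, 8/15, 16/35).
Solving gives a_0 = -9/35, a_1 = 4/5, a_2 = 11/7, so
  g(x) = 11*x^2/7 + 4*x/5 - 9/35.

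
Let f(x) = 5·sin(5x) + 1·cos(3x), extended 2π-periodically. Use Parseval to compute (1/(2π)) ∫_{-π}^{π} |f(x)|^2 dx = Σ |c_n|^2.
Σ |c_n|^2 = 13

Expand |f|^2 and use orthogonality of {sin(nx), cos(mx)} on [-π, π]:
  ∫_{-π}^{π} sin(nx)^2 dx = π, ∫ cos(mx)^2 dx = π, and cross terms integrate to 0.
So ∫_{-π}^{π} f(x)^2 dx = 5^2 · π + 1^2 · π = (25 + 1)π.
Divide by 2π: (25 + 1)/2 = 13.
By Parseval, this equals Σ |c_n|^2.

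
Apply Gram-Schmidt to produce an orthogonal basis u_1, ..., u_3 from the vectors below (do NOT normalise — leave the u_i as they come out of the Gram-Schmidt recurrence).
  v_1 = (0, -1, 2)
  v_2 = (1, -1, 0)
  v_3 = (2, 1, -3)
Orthogonal basis:
  u_1 = (0, -1, 2)
  u_2 = (1, -4/5, -2/5)
  u_3 = (2/3, 2/3, 1/3)

Apply the Gram-Schmidt recurrence
  u_1 = v_1
  u_i = v_i − Σ_{j<i} ((v_i · u_j) / (u_j · u_j)) · u_j.

Step by step this gives:
  u_1 = (0, -1, 2)
  u_2 = (1, -4/5, -2/5)
  u_3 = (2/3, 2/3, 1/3)

Orthogonality check:
  u_2 · u_1 = 0 (should be 0)
  u_3 · u_1 = 0 (should be 0)
  u_3 · u_2 = 0 (should be 0)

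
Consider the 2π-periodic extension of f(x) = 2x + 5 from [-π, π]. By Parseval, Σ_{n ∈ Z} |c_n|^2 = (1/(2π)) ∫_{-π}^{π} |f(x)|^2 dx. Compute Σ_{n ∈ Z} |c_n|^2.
Σ |c_n|^2 = 4π^2/3 + 25

Expand and integrate term by term over [-π, π]:
  ∫ (2x)^2 dx = 4·(2π^3/3); ∫ 2·2·(5)·x dx = 0 (odd integrand); ∫ 5^2 dx = 25·2π.
So (1/(2π)) ∫_{-π}^{π} (2x + 5)^2 dx = 4π^2/3 + 25 = 4π^2/3 + 25.
Parseval ⇒ Σ |c_n|^2 = 4π^2/3 + 25.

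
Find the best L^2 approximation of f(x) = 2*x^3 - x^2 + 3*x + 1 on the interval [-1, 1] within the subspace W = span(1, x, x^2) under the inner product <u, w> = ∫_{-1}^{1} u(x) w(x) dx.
g(x) = -x^2 + 21*x/5 + 1

The best approximation g ∈ W is the orthogonal projection of f onto W. Writing g = a_0 + a_1 x + a_2 x^2, the coefficients solve the normal equations G · a = b where
  G_{ij} = <φ_i, φ_j> and b_i = <f, φ_i>, with φ_0 = 1, φ_1 = x, φ_2 = x^2.
G =
  [2, 0, 2/3]
  [0, 2/3, 0]
  [2/3, 0, 2/5],
b = (4/3, 14/5, 4/15).
Solving gives a_0 = 1, a_1 = 21/5, a_2 = -1, so
  g(x) = -x^2 + 21*x/5 + 1.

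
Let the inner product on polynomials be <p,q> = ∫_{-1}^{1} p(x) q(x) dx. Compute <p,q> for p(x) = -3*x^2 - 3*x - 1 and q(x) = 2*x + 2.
<p,q> = -12

Expand the product: p(x)·q(x) = -6*x^3 - 12*x^2 - 8*x - 2.
∫_{-1}^{1} of each monomial x^k gives [2/(k+1) if k even, 0 if k odd]. Integrating term-by-term (or equivalently evaluating the antiderivative F(x) = -3*x^4/2 - 4*x^3 - 4*x^2 - 2*x at the endpoints):
  F(1) − F(−1) = -23/2 − (1/2) = -12.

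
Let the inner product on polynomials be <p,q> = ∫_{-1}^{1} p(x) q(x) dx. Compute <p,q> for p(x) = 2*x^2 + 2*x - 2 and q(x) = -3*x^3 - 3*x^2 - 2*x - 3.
<p,q> = 68/15

Expand the product: p(x)·q(x) = -6*x^5 - 12*x^4 - 4*x^3 - 4*x^2 - 2*x + 6.
∫_{-1}^{1} of each monomial x^k gives [2/(k+1) if k even, 0 if k odd]. Integrating term-by-term (or equivalently evaluating the antiderivative F(x) = -x^6 - 12*x^5/5 - x^4 - 4*x^3/3 - x^2 + 6*x at the endpoints):
  F(1) − F(−1) = -11/15 − (-79/15) = 68/15.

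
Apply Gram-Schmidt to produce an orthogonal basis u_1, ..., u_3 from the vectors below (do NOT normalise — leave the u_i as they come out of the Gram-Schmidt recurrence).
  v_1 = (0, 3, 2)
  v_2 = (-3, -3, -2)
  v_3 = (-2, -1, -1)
Orthogonal basis:
  u_1 = (0, 3, 2)
  u_2 = (-3, 0, 0)
  u_3 = (0, 2/13, -3/13)

Apply the Gram-Schmidt recurrence
  u_1 = v_1
  u_i = v_i − Σ_{j<i} ((v_i · u_j) / (u_j · u_j)) · u_j.

Step by step this gives:
  u_1 = (0, 3, 2)
  u_2 = (-3, 0, 0)
  u_3 = (0, 2/13, -3/13)

Orthogonality check:
  u_2 · u_1 = 0 (should be 0)
  u_3 · u_1 = 0 (should be 0)
  u_3 · u_2 = 0 (should be 0)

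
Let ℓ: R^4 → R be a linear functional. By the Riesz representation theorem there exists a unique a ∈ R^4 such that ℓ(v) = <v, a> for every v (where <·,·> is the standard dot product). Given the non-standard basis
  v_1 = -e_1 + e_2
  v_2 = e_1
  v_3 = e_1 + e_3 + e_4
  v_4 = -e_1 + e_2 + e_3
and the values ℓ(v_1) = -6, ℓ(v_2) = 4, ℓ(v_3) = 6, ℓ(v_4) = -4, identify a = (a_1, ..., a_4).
a = (4, -2, 2, 0)

Write a = (a_1, ..., a_4) in the standard basis. For each basis vector v_i, ℓ(v_i) = <v_i, a> is a linear equation in the a_j's. Collect the n equations into a matrix system V a = ℓ, where row i of V is v_i (expressed in the standard basis). Since V is invertible (lower-triangular with 1s on the diagonal, up to permutation), solve by back-substitution:
  V =
[[-1, 1, 0, 0],
 [1, 0, 0, 0],
 [1, 0, 1, 1],
 [-1, 1, 1, 0]]
  V a = (-6, 4, 6, -4)
Solving gives a = (4, -2, 2, 0).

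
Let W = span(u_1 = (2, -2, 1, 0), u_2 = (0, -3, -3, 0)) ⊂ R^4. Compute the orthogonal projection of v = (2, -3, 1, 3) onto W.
proj_W(v) = (40/17, -47/17, 13/17, 0)

Set up U = [u_1 | ... | u_2] ∈ R^(4×2). The projector onto W = col(U) is P = U (U^T U)^(-1) U^T.
Compute U^T U =
  [9, 3]
  [3, 18],
and U^T v = (11, 6).
Solve U^T U · c = U^T v for the coefficients: c = (20/17, 7/51). The projection is proj_W(v) = U c.
Check: (v - proj_W(v)) · u_1 = 0  (should be 0).
Check: (v - proj_W(v)) · u_2 = 0  (should be 0).
Result: proj_W(v) = (40/17, -47/17, 13/17, 0).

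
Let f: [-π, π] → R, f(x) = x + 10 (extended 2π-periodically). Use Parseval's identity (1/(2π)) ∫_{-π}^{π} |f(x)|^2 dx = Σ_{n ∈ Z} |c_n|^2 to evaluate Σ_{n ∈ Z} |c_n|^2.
Σ |c_n|^2 = π^2/3 + 100

Expand and integrate term by term over [-π, π]:
  ∫ (x)^2 dx = 1·(2π^3/3); ∫ 2·1·(10)·x dx = 0 (odd integrand); ∫ 10^2 dx = 100·2π.
So (1/(2π)) ∫_{-π}^{π} (x + 10)^2 dx = 1π^2/3 + 100 = π^2/3 + 100.
Parseval ⇒ Σ |c_n|^2 = π^2/3 + 100.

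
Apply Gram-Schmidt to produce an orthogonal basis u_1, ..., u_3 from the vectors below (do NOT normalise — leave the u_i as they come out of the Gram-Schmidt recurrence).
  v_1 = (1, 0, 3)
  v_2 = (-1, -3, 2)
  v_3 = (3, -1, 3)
Orthogonal basis:
  u_1 = (1, 0, 3)
  u_2 = (-3/2, -3, 1/2)
  u_3 = (9/5, -1, -3/5)

Apply the Gram-Schmidt recurrence
  u_1 = v_1
  u_i = v_i − Σ_{j<i} ((v_i · u_j) / (u_j · u_j)) · u_j.

Step by step this gives:
  u_1 = (1, 0, 3)
  u_2 = (-3/2, -3, 1/2)
  u_3 = (9/5, -1, -3/5)

Orthogonality check:
  u_2 · u_1 = 0 (should be 0)
  u_3 · u_1 = 0 (should be 0)
  u_3 · u_2 = 0 (should be 0)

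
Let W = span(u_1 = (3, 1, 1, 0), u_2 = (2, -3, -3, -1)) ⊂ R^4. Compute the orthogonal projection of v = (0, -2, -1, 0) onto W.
proj_W(v) = (-9/253, -366/253, -366/253, -9/23)

Set up U = [u_1 | ... | u_2] ∈ R^(4×2). The projector onto W = col(U) is P = U (U^T U)^(-1) U^T.
Compute U^T U =
  [11, 0]
  [0, 23],
and U^T v = (-3, 9).
Solve U^T U · c = U^T v for the coefficients: c = (-3/11, 9/23). The projection is proj_W(v) = U c.
Check: (v - proj_W(v)) · u_1 = 0  (should be 0).
Check: (v - proj_W(v)) · u_2 = 0  (should be 0).
Result: proj_W(v) = (-9/253, -366/253, -366/253, -9/23).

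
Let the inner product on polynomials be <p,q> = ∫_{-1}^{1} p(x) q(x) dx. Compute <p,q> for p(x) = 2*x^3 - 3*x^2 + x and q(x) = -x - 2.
<p,q> = 38/15

Expand the product: p(x)·q(x) = -2*x^4 - x^3 + 5*x^2 - 2*x.
∫_{-1}^{1} of each monomial x^k gives [2/(k+1) if k even, 0 if k odd]. Integrating term-by-term (or equivalently evaluating the antiderivative F(x) = -2*x^5/5 - x^4/4 + 5*x^3/3 - x^2 at the endpoints):
  F(1) − F(−1) = 1/60 − (-151/60) = 38/15.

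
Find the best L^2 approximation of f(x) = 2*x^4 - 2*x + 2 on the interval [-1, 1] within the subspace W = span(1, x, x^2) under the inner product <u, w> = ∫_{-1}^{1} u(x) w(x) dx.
g(x) = 12*x^2/7 - 2*x + 64/35

The best approximation g ∈ W is the orthogonal projection of f onto W. Writing g = a_0 + a_1 x + a_2 x^2, the coefficients solve the normal equations G · a = b where
  G_{ij} = <φ_i, φ_j> and b_i = <f, φ_i>, with φ_0 = 1, φ_1 = x, φ_2 = x^2.
G =
  [2, 0, 2/3]
  [0, 2/3, 0]
  [2/3, 0, 2/5],
b = (24/5, -4/3, 40/21).
Solving gives a_0 = 64/35, a_1 = -2, a_2 = 12/7, so
  g(x) = 12*x^2/7 - 2*x + 64/35.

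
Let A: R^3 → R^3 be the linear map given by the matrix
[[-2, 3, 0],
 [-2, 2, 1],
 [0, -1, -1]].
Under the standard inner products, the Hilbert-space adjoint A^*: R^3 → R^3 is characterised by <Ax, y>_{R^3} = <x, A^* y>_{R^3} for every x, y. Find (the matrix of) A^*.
A^* = A^T =
[[-2, -2, 0],
 [3, 2, -1],
 [0, 1, -1]]

For real matrices with standard dot products, the defining identity <Ax, y> = <x, A^* y> gives (Ax)^T y = x^T (A^*) y, i.e. x^T A^T y = x^T (A^*) y. Since this holds for all x, y, we must have A^* = A^T. Therefore
A^* =
[[-2, -2, 0],
 [3, 2, -1],
 [0, 1, -1]].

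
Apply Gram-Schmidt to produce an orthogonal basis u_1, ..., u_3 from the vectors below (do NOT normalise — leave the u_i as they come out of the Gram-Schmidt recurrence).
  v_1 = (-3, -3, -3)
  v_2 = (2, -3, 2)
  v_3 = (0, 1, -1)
Orthogonal basis:
  u_1 = (-3, -3, -3)
  u_2 = (5/3, -10/3, 5/3)
  u_3 = (1/2, 0, -1/2)

Apply the Gram-Schmidt recurrence
  u_1 = v_1
  u_i = v_i − Σ_{j<i} ((v_i · u_j) / (u_j · u_j)) · u_j.

Step by step this gives:
  u_1 = (-3, -3, -3)
  u_2 = (5/3, -10/3, 5/3)
  u_3 = (1/2, 0, -1/2)

Orthogonality check:
  u_2 · u_1 = 0 (should be 0)
  u_3 · u_1 = 0 (should be 0)
  u_3 · u_2 = 0 (should be 0)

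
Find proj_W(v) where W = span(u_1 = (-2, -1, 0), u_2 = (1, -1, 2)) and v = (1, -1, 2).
proj_W(v) = (1, -1, 2)

Set up U = [u_1 | ... | u_2] ∈ R^(3×2). The projector onto W = col(U) is P = U (U^T U)^(-1) U^T.
Compute U^T U =
  [5, -1]
  [-1, 6],
and U^T v = (-1, 6).
Solve U^T U · c = U^T v for the coefficients: c = (0, 1). The projection is proj_W(v) = U c.
Check: (v - proj_W(v)) · u_1 = 0  (should be 0).
Check: (v - proj_W(v)) · u_2 = 0  (should be 0).
Result: proj_W(v) = (1, -1, 2).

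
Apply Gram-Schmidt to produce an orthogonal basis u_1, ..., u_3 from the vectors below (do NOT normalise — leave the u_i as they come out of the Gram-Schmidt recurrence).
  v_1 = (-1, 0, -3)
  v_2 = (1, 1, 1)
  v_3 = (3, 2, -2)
Orthogonal basis:
  u_1 = (-1, 0, -3)
  u_2 = (3/5, 1, -1/5)
  u_3 = (3/2, -1, -1/2)

Apply the Gram-Schmidt recurrence
  u_1 = v_1
  u_i = v_i − Σ_{j<i} ((v_i · u_j) / (u_j · u_j)) · u_j.

Step by step this gives:
  u_1 = (-1, 0, -3)
  u_2 = (3/5, 1, -1/5)
  u_3 = (3/2, -1, -1/2)

Orthogonality check:
  u_2 · u_1 = 0 (should be 0)
  u_3 · u_1 = 0 (should be 0)
  u_3 · u_2 = 0 (should be 0)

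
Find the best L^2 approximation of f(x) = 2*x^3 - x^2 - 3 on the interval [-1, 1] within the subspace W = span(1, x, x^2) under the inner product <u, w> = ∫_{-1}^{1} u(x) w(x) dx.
g(x) = -x^2 + 6*x/5 - 3

The best approximation g ∈ W is the orthogonal projection of f onto W. Writing g = a_0 + a_1 x + a_2 x^2, the coefficients solve the normal equations G · a = b where
  G_{ij} = <φ_i, φ_j> and b_i = <f, φ_i>, with φ_0 = 1, φ_1 = x, φ_2 = x^2.
G =
  [2, 0, 2/3]
  [0, 2/3, 0]
  [2/3, 0, 2/5],
b = (-20/3, 4/5, -12/5).
Solving gives a_0 = -3, a_1 = 6/5, a_2 = -1, so
  g(x) = -x^2 + 6*x/5 - 3.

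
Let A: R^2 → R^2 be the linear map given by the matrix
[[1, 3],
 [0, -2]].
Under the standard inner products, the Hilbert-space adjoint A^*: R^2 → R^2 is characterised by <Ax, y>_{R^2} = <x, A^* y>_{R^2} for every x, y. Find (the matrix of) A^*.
A^* = A^T =
[[1, 0],
 [3, -2]]

For real matrices with standard dot products, the defining identity <Ax, y> = <x, A^* y> gives (Ax)^T y = x^T (A^*) y, i.e. x^T A^T y = x^T (A^*) y. Since this holds for all x, y, we must have A^* = A^T. Therefore
A^* =
[[1, 0],
 [3, -2]].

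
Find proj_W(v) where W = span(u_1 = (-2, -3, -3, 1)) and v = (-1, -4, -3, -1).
proj_W(v) = (-44/23, -66/23, -66/23, 22/23)

Set up U = [u_1 | ... | u_1] ∈ R^(4×1). The projector onto W = col(U) is P = U (U^T U)^(-1) U^T.
Compute U^T U =
  [23],
and U^T v = (22).
Solve U^T U · c = U^T v for the coefficients: c = (22/23). The projection is proj_W(v) = U c.
Check: (v - proj_W(v)) · u_1 = 0  (should be 0).
Result: proj_W(v) = (-44/23, -66/23, -66/23, 22/23).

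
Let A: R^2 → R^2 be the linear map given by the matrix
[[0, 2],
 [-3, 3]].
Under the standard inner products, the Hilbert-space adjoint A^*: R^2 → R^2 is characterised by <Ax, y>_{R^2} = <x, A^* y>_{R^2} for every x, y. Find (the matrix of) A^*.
A^* = A^T =
[[0, -3],
 [2, 3]]

For real matrices with standard dot products, the defining identity <Ax, y> = <x, A^* y> gives (Ax)^T y = x^T (A^*) y, i.e. x^T A^T y = x^T (A^*) y. Since this holds for all x, y, we must have A^* = A^T. Therefore
A^* =
[[0, -3],
 [2, 3]].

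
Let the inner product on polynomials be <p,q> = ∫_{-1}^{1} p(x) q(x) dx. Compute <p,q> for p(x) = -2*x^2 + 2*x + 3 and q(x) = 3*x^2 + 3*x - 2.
<p,q> = -26/15

Expand the product: p(x)·q(x) = -6*x^4 + 19*x^2 + 5*x - 6.
∫_{-1}^{1} of each monomial x^k gives [2/(k+1) if k even, 0 if k odd]. Integrating term-by-term (or equivalently evaluating the antiderivative F(x) = -6*x^5/5 + 19*x^3/3 + 5*x^2/2 - 6*x at the endpoints):
  F(1) − F(−1) = 49/30 − (101/30) = -26/15.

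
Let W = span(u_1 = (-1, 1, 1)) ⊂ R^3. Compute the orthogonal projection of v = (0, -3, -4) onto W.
proj_W(v) = (7/3, -7/3, -7/3)

Set up U = [u_1 | ... | u_1] ∈ R^(3×1). The projector onto W = col(U) is P = U (U^T U)^(-1) U^T.
Compute U^T U =
  [3],
and U^T v = (-7).
Solve U^T U · c = U^T v for the coefficients: c = (-7/3). The projection is proj_W(v) = U c.
Check: (v - proj_W(v)) · u_1 = 0  (should be 0).
Result: proj_W(v) = (7/3, -7/3, -7/3).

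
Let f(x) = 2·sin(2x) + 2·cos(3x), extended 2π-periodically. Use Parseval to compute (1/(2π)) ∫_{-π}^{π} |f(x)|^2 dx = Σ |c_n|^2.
Σ |c_n|^2 = 4

Expand |f|^2 and use orthogonality of {sin(nx), cos(mx)} on [-π, π]:
  ∫_{-π}^{π} sin(nx)^2 dx = π, ∫ cos(mx)^2 dx = π, and cross terms integrate to 0.
So ∫_{-π}^{π} f(x)^2 dx = 2^2 · π + 2^2 · π = (4 + 4)π.
Divide by 2π: (4 + 4)/2 = 4.
By Parseval, this equals Σ |c_n|^2.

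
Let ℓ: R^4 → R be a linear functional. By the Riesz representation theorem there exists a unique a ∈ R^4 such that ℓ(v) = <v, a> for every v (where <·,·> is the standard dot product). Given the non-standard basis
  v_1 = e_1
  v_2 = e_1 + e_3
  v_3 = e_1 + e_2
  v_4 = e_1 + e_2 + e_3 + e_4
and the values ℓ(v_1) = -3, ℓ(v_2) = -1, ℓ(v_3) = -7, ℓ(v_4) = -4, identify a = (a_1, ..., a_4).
a = (-3, -4, 2, 1)

Write a = (a_1, ..., a_4) in the standard basis. For each basis vector v_i, ℓ(v_i) = <v_i, a> is a linear equation in the a_j's. Collect the n equations into a matrix system V a = ℓ, where row i of V is v_i (expressed in the standard basis). Since V is invertible (lower-triangular with 1s on the diagonal, up to permutation), solve by back-substitution:
  V =
[[1, 0, 0, 0],
 [1, 0, 1, 0],
 [1, 1, 0, 0],
 [1, 1, 1, 1]]
  V a = (-3, -1, -7, -4)
Solving gives a = (-3, -4, 2, 1).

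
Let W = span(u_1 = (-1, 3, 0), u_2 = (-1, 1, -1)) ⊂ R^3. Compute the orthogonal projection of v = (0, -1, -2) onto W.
proj_W(v) = (-9/14, -17/14, -11/7)

Set up U = [u_1 | ... | u_2] ∈ R^(3×2). The projector onto W = col(U) is P = U (U^T U)^(-1) U^T.
Compute U^T U =
  [10, 4]
  [4, 3],
and U^T v = (-3, 1).
Solve U^T U · c = U^T v for the coefficients: c = (-13/14, 11/7). The projection is proj_W(v) = U c.
Check: (v - proj_W(v)) · u_1 = 0  (should be 0).
Check: (v - proj_W(v)) · u_2 = 0  (should be 0).
Result: proj_W(v) = (-9/14, -17/14, -11/7).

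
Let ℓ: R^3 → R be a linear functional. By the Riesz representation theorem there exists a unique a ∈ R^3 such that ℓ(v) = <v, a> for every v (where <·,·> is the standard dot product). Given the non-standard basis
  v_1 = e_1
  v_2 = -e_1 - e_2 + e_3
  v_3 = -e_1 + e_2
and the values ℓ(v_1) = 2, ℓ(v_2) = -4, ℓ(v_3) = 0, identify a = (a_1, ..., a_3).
a = (2, 2, 0)

Write a = (a_1, ..., a_3) in the standard basis. For each basis vector v_i, ℓ(v_i) = <v_i, a> is a linear equation in the a_j's. Collect the n equations into a matrix system V a = ℓ, where row i of V is v_i (expressed in the standard basis). Since V is invertible (lower-triangular with 1s on the diagonal, up to permutation), solve by back-substitution:
  V =
[[1, 0, 0],
 [-1, -1, 1],
 [-1, 1, 0]]
  V a = (2, -4, 0)
Solving gives a = (2, 2, 0).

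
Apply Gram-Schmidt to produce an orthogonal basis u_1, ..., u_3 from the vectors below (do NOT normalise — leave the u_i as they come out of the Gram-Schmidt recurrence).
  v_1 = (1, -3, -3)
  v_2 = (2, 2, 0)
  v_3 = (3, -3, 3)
Orthogonal basis:
  u_1 = (1, -3, -3)
  u_2 = (42/19, 26/19, -12/19)
  u_3 = (45/17, -45/17, 60/17)

Apply the Gram-Schmidt recurrence
  u_1 = v_1
  u_i = v_i − Σ_{j<i} ((v_i · u_j) / (u_j · u_j)) · u_j.

Step by step this gives:
  u_1 = (1, -3, -3)
  u_2 = (42/19, 26/19, -12/19)
  u_3 = (45/17, -45/17, 60/17)

Orthogonality check:
  u_2 · u_1 = 0 (should be 0)
  u_3 · u_1 = 0 (should be 0)
  u_3 · u_2 = 0 (should be 0)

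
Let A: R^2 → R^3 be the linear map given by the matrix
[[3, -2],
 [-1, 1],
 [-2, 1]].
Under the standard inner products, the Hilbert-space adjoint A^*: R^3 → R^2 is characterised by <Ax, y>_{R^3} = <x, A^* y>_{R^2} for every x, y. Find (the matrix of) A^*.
A^* = A^T =
[[3, -1, -2],
 [-2, 1, 1]]

For real matrices with standard dot products, the defining identity <Ax, y> = <x, A^* y> gives (Ax)^T y = x^T (A^*) y, i.e. x^T A^T y = x^T (A^*) y. Since this holds for all x, y, we must have A^* = A^T. Therefore
A^* =
[[3, -1, -2],
 [-2, 1, 1]].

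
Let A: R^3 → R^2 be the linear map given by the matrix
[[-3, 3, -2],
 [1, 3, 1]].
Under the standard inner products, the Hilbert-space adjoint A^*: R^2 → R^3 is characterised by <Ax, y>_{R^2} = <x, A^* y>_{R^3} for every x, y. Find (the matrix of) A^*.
A^* = A^T =
[[-3, 1],
 [3, 3],
 [-2, 1]]

For real matrices with standard dot products, the defining identity <Ax, y> = <x, A^* y> gives (Ax)^T y = x^T (A^*) y, i.e. x^T A^T y = x^T (A^*) y. Since this holds for all x, y, we must have A^* = A^T. Therefore
A^* =
[[-3, 1],
 [3, 3],
 [-2, 1]].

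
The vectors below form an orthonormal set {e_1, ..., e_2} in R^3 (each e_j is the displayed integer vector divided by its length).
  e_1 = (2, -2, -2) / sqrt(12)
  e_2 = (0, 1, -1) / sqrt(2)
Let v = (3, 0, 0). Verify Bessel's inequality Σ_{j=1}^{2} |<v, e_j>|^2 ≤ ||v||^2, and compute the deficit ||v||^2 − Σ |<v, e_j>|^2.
Σ |<v, e_j>|^2 = 3; ||v||^2 = 9; deficit = 6

Write each e_j = u_j / sqrt(<u_j, u_j>) where u_j is the displayed integer vector. Then <v, e_j> = <v, u_j> / sqrt(<u_j, u_j>), so |<v, e_j>|^2 = <v, u_j>^2 / <u_j, u_j>.
Coefficients: <v, e_1> = 6/sqrt(12), <v, e_2> = 0/sqrt(2).
Square and sum: Σ |<v, e_j>|^2 = 3.
Compute ||v||^2 = v·v = 9.
Deficit = 9 − 3 = 6 ≥ 0, confirming Bessel's inequality. (The deficit equals ||v − Σ <v,e_j> e_j||^2, the squared distance from v to span{e_j}.)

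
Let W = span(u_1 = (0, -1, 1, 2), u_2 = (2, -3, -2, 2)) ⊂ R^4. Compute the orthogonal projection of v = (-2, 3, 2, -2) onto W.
proj_W(v) = (-2, 3, 2, -2)

Set up U = [u_1 | ... | u_2] ∈ R^(4×2). The projector onto W = col(U) is P = U (U^T U)^(-1) U^T.
Compute U^T U =
  [6, 5]
  [5, 21],
and U^T v = (-5, -21).
Solve U^T U · c = U^T v for the coefficients: c = (0, -1). The projection is proj_W(v) = U c.
Check: (v - proj_W(v)) · u_1 = 0  (should be 0).
Check: (v - proj_W(v)) · u_2 = 0  (should be 0).
Result: proj_W(v) = (-2, 3, 2, -2).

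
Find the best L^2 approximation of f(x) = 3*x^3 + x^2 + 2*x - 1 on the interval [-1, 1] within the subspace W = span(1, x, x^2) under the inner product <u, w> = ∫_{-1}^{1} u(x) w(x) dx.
g(x) = x^2 + 19*x/5 - 1

The best approximation g ∈ W is the orthogonal projection of f onto W. Writing g = a_0 + a_1 x + a_2 x^2, the coefficients solve the normal equations G · a = b where
  G_{ij} = <φ_i, φ_j> and b_i = <f, φ_i>, with φ_0 = 1, φ_1 = x, φ_2 = x^2.
G =
  [2, 0, 2/3]
  [0, 2/3, 0]
  [2/3, 0, 2/5],
b = (-4/3, 38/15, -4/15).
Solving gives a_0 = -1, a_1 = 19/5, a_2 = 1, so
  g(x) = x^2 + 19*x/5 - 1.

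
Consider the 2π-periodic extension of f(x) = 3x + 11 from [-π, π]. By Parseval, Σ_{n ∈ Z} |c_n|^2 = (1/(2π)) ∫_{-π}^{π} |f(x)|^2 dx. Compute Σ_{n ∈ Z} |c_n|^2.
Σ |c_n|^2 = 3π^2 + 121

Expand and integrate term by term over [-π, π]:
  ∫ (3x)^2 dx = 9·(2π^3/3); ∫ 2·3·(11)·x dx = 0 (odd integrand); ∫ 11^2 dx = 121·2π.
So (1/(2π)) ∫_{-π}^{π} (3x + 11)^2 dx = 9π^2/3 + 121 = 3π^2 + 121.
Parseval ⇒ Σ |c_n|^2 = 3π^2 + 121.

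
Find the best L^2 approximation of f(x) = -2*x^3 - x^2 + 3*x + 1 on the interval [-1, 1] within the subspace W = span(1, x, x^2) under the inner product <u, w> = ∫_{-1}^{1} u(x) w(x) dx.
g(x) = -x^2 + 9*x/5 + 1

The best approximation g ∈ W is the orthogonal projection of f onto W. Writing g = a_0 + a_1 x + a_2 x^2, the coefficients solve the normal equations G · a = b where
  G_{ij} = <φ_i, φ_j> and b_i = <f, φ_i>, with φ_0 = 1, φ_1 = x, φ_2 = x^2.
G =
  [2, 0, 2/3]
  [0, 2/3, 0]
  [2/3, 0, 2/5],
b = (4/3, 6/5, 4/15).
Solving gives a_0 = 1, a_1 = 9/5, a_2 = -1, so
  g(x) = -x^2 + 9*x/5 + 1.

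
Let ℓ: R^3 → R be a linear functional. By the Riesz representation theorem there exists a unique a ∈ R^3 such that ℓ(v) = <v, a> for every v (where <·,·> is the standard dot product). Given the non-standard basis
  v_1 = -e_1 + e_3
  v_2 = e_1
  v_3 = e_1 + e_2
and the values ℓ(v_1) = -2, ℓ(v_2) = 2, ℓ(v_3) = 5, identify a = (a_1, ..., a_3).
a = (2, 3, 0)

Write a = (a_1, ..., a_3) in the standard basis. For each basis vector v_i, ℓ(v_i) = <v_i, a> is a linear equation in the a_j's. Collect the n equations into a matrix system V a = ℓ, where row i of V is v_i (expressed in the standard basis). Since V is invertible (lower-triangular with 1s on the diagonal, up to permutation), solve by back-substitution:
  V =
[[-1, 0, 1],
 [1, 0, 0],
 [1, 1, 0]]
  V a = (-2, 2, 5)
Solving gives a = (2, 3, 0).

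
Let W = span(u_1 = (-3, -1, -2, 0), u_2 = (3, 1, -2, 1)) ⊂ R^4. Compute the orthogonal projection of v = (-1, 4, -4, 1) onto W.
proj_W(v) = (17/58, 17/174, -347/87, 91/87)

Set up U = [u_1 | ... | u_2] ∈ R^(4×2). The projector onto W = col(U) is P = U (U^T U)^(-1) U^T.
Compute U^T U =
  [14, -6]
  [-6, 15],
and U^T v = (7, 10).
Solve U^T U · c = U^T v for the coefficients: c = (55/58, 91/87). The projection is proj_W(v) = U c.
Check: (v - proj_W(v)) · u_1 = 0  (should be 0).
Check: (v - proj_W(v)) · u_2 = 0  (should be 0).
Result: proj_W(v) = (17/58, 17/174, -347/87, 91/87).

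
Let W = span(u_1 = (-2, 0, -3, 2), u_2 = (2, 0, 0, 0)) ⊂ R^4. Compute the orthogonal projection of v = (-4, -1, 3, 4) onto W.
proj_W(v) = (-4, 0, 3/13, -2/13)

Set up U = [u_1 | ... | u_2] ∈ R^(4×2). The projector onto W = col(U) is P = U (U^T U)^(-1) U^T.
Compute U^T U =
  [17, -4]
  [-4, 4],
and U^T v = (7, -8).
Solve U^T U · c = U^T v for the coefficients: c = (-1/13, -27/13). The projection is proj_W(v) = U c.
Check: (v - proj_W(v)) · u_1 = 0  (should be 0).
Check: (v - proj_W(v)) · u_2 = 0  (should be 0).
Result: proj_W(v) = (-4, 0, 3/13, -2/13).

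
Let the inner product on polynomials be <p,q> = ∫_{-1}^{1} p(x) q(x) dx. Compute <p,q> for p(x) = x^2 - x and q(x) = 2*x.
<p,q> = -4/3

Expand the product: p(x)·q(x) = 2*x^3 - 2*x^2.
∫_{-1}^{1} of each monomial x^k gives [2/(k+1) if k even, 0 if k odd]. Integrating term-by-term (or equivalently evaluating the antiderivative F(x) = x^4/2 - 2*x^3/3 at the endpoints):
  F(1) − F(−1) = -1/6 − (7/6) = -4/3.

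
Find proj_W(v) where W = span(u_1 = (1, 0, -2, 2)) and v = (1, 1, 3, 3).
proj_W(v) = (1/9, 0, -2/9, 2/9)

Set up U = [u_1 | ... | u_1] ∈ R^(4×1). The projector onto W = col(U) is P = U (U^T U)^(-1) U^T.
Compute U^T U =
  [9],
and U^T v = (1).
Solve U^T U · c = U^T v for the coefficients: c = (1/9). The projection is proj_W(v) = U c.
Check: (v - proj_W(v)) · u_1 = 0  (should be 0).
Result: proj_W(v) = (1/9, 0, -2/9, 2/9).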